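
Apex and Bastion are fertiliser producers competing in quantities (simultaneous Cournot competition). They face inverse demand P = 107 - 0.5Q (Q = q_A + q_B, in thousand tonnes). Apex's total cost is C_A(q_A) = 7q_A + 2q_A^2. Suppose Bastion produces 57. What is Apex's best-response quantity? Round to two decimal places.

14.30

With the rival's output fixed at 57, Apex's profit is π_A = (107 - (1/2)·57 - (1/2)q_A)q_A - (7q_A + 2q_A²) = (157/2 - (1/2)q_A)q_A - (7q_A + 2q_A²).
∂π_A/∂q_A = 143/2 - 5q_A = 0, so q_A = 143/10.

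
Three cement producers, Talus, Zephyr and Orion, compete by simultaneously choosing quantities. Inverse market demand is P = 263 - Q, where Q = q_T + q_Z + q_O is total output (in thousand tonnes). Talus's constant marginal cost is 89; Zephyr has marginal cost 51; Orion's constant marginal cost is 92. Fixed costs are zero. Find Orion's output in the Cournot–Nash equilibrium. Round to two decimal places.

Talus's profit: π_T = (263 - Q)q_T - (89q_T). Setting ∂π_T/∂q_T = 0: 174 - 2q_T - (q_Z + q_O) = 0.
Zephyr's first-order condition: 212 - 2q_Z - (q_T + q_O) = 0.
Orion's profit: π_O = (263 - Q)q_O - (92q_O). Setting ∂π_O/∂q_O = 0: 171 - 2q_O - (q_T + q_Z) = 0.
Adding the 3 conditions: 557 − 2Q − 2Q = 0, i.e. Q = 557/4.
Back-substituting: q_T = (174 − 557/4) = 139/4, q_Z = (212 − 557/4) = 291/4, q_O = (171 − 557/4) = 127/4.

31.75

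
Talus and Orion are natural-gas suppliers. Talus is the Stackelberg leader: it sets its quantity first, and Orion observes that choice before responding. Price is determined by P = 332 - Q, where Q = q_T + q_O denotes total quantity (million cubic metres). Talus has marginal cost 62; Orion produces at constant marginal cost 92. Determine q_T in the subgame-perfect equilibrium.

150

The follower Orion best-responds to any q_T: π_O = (332 - Q)q_O - 92q_O.
∂π_O/∂q_O = 240 - q_T - 2q_O = 0 gives the reaction function q_O = (240 - q_T)/2.
Talus substitutes q_O(q_T) into its own profit: π_T = q_T(332 - q_T - (240 - q_T)/2) - 62q_T = (212 - (1/2)q_T)q_T - 62q_T.
Maximising: ∂π_T/∂q_T = 150 - q_T = 0, giving q_T = 150.
Then q_O = (240 - 150)/2 = 45.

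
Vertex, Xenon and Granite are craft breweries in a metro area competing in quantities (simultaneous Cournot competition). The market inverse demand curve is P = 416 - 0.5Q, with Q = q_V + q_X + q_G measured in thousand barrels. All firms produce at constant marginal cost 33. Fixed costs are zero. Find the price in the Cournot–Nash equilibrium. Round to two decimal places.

128.75

Each firm earns π_i = (416 - 0.5Q)q_i - 33q_i.
Setting ∂π_i/∂q_i = 0 with rivals' quantities fixed: 383 - q_i - (1/2)·Σ_{j≠i} q_j = 0.
By symmetry each firm produces the same amount; substituting Σ_{j≠i} q_j = 2q_i yields q_i = 383/2.
Total output Q = 1149/2, so price P = 416 - (1/2)·(1149/2) = 515/4.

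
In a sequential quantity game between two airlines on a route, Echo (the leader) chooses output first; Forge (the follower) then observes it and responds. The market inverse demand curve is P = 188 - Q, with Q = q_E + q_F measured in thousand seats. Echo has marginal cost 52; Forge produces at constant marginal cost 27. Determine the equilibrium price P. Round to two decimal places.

79.75

Solve by backward induction. Given q_E, the follower Forge maximises π_F = (188 - q_E - q_F)q_F - 27q_F.
∂π_F/∂q_F = 161 - q_E - 2q_F = 0 gives the reaction function q_F = (161 - q_E)/2.
Echo substitutes q_F(q_E) into its own profit: π_E = q_E(188 - q_E - (161 - q_E)/2) - 52q_E = (215/2 - (1/2)q_E)q_E - 52q_E.
The leader's first-order condition 111/2 - q_E = 0 yields q_E = 111/2.
Then q_F = (161 - 111/2)/2 = 211/4.
Total output Q = 433/4, so price P = 188 - 433/4 = 319/4.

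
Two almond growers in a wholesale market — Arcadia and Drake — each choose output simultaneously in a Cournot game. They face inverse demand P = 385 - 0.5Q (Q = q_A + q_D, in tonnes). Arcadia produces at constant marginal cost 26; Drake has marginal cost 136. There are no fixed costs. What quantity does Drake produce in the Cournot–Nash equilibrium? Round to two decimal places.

Arcadia's profit: π_A = (385 - 0.5Q)q_A - (26q_A). Setting ∂π_A/∂q_A = 0: 359 - q_A - (1/2)(q_D) = 0.
Drake's first-order condition: 249 - q_D - (1/2)(q_A) = 0.
Rearranging gives the reaction functions q_A = (359 - (1/2)q_D) and q_D = (249 - (1/2)q_A).
Solving the pair: q_A = 938/3, q_D = 278/3.

92.67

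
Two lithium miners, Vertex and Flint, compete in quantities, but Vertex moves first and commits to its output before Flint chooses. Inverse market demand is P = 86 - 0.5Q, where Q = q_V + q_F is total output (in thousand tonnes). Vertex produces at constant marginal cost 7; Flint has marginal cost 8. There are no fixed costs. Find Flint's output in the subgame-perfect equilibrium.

38

The follower Flint best-responds to any q_V: π_F = (86 - 0.5Q)q_F - 8q_F.
Follower FOC: 78 - (1/2)q_V - q_F = 0, so q_F(q_V) = (78 - (1/2)q_V).
The leader anticipates this reaction. Substituting into P = 86 - 0.5Q gives P = 47 - (1/4)q_V, so π_V = (47 - (1/4)q_V)q_V - 7q_V.
The leader's first-order condition 40 - (1/2)q_V = 0 yields q_V = 80.
Then q_F = (78 - (1/2)·80) = 38.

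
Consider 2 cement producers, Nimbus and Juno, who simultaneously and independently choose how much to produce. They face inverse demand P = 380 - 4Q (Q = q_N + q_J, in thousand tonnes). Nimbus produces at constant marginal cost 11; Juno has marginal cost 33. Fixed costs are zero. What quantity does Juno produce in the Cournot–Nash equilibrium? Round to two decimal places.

27.08

Nimbus's profit: π_N = (380 - 4Q)q_N - (11q_N). Setting ∂π_N/∂q_N = 0: 369 - 8q_N - 4(q_J) = 0.
Juno's profit: π_J = (380 - 4Q)q_J - (33q_J). Setting ∂π_J/∂q_J = 0: 347 - 8q_J - 4(q_N) = 0.
So q_N = (369 - 4q_J)/8 and q_J = (347 - 4q_N)/8.
Substituting one into the other gives q_N = 391/12 and q_J = 325/12.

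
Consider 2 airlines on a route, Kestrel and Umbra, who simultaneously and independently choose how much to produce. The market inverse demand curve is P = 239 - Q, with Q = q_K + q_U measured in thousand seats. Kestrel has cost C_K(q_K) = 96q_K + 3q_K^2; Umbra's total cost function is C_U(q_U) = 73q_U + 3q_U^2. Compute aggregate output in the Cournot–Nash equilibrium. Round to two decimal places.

34.33

Kestrel's profit: π_K = (239 - Q)q_K - (96q_K + 3q_K²). Setting ∂π_K/∂q_K = 0: 143 - 8q_K - (q_U) = 0.
Umbra's profit: π_U = (239 - Q)q_U - (73q_U + 3q_U²). Setting ∂π_U/∂q_U = 0: 166 - 8q_U - (q_K) = 0.
Best responses: q_K = (143 - q_U)/8, q_U = (166 - q_K)/8.
Substituting one into the other gives q_K = 326/21 and q_U = 395/21.
Total output Q = 326/21 + 395/21 = 103/3.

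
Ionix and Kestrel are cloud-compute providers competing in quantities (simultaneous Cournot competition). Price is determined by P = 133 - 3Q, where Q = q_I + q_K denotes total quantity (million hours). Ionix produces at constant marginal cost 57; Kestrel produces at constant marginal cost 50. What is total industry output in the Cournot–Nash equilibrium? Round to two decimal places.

17.67

Ionix's profit: π_I = (133 - 3Q)q_I - (57q_I). Setting ∂π_I/∂q_I = 0: 76 - 6q_I - 3(q_K) = 0.
Kestrel's profit: π_K = (133 - 3Q)q_K - (50q_K). Setting ∂π_K/∂q_K = 0: 83 - 6q_K - 3(q_I) = 0.
Best responses: q_I = (76 - 3q_K)/6, q_K = (83 - 3q_I)/6.
Solving the pair: q_I = 23/3, q_K = 10.
Total output Q = 23/3 + 10 = 53/3.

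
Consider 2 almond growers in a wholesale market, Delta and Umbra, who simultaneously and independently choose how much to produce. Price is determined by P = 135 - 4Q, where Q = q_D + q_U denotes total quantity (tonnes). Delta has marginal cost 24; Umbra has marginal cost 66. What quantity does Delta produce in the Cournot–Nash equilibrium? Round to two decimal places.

Delta's profit: π_D = (135 - 4Q)q_D - (24q_D). Setting ∂π_D/∂q_D = 0: 111 - 8q_D - 4(q_U) = 0.
Umbra's profit: π_U = (135 - 4Q)q_U - (66q_U). Setting ∂π_U/∂q_U = 0: 69 - 8q_U - 4(q_D) = 0.
So q_D = (111 - 4q_U)/8 and q_U = (69 - 4q_D)/8.
Solving the pair: q_D = 51/4, q_U = 9/4.

12.75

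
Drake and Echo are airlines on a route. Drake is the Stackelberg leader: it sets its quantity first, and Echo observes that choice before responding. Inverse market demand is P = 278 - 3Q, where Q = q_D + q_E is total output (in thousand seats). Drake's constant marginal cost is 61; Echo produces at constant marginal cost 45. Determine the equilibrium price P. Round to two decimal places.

The follower Echo best-responds to any q_D: π_E = (278 - 3Q)q_E - 45q_E.
Follower FOC: 233 - 3q_D - 6q_E = 0, so q_E(q_D) = (233 - 3q_D)/6.
The leader anticipates this reaction. Substituting into P = 278 - 3Q gives P = 323/2 - (3/2)q_D, so π_D = (323/2 - (3/2)q_D)q_D - 61q_D.
Maximising: ∂π_D/∂q_D = 201/2 - 3q_D = 0, giving q_D = 67/2.
Then q_E = (233 - 3·(67/2))/6 = 265/12.
Total output Q = 667/12, so price P = 278 - 3·(667/12) = 445/4.

111.25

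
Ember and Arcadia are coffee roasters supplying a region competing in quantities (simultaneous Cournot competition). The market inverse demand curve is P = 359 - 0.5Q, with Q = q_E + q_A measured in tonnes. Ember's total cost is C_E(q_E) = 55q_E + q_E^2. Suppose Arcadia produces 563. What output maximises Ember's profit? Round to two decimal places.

7.50

With the rival's output fixed at 563, Ember's profit is π_E = (359 - (1/2)·563 - (1/2)q_E)q_E - (55q_E + q_E²) = (155/2 - (1/2)q_E)q_E - (55q_E + q_E²).
∂π_E/∂q_E = 45/2 - 3q_E = 0, so q_E = 15/2.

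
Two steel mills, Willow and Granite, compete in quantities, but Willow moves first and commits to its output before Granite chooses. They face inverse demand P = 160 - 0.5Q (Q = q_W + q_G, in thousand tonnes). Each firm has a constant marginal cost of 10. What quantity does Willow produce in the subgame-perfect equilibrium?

The follower Granite best-responds to any q_W: π_G = (160 - 0.5Q)q_G - 10q_G.
Setting the follower's marginal profit to zero, 150 - (1/2)q_W - q_G = 0, i.e. q_G = (150 - (1/2)q_W).
Willow substitutes q_G(q_W) into its own profit: π_W = q_W(160 - (1/2)q_W - (150 - (1/2)q_W)/2) - 10q_W = (85 - (1/4)q_W)q_W - 10q_W.
The leader's first-order condition 75 - (1/2)q_W = 0 yields q_W = 150.
Then q_G = (150 - (1/2)·150) = 75.

150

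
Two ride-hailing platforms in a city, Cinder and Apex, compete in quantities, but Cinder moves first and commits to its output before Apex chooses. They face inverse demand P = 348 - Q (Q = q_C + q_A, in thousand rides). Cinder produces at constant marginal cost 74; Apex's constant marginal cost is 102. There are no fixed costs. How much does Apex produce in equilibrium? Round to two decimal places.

47.50

The follower Apex best-responds to any q_C: π_A = (348 - Q)q_A - 102q_A.
∂π_A/∂q_A = 246 - q_C - 2q_A = 0 gives the reaction function q_A = (246 - q_C)/2.
Cinder substitutes q_A(q_C) into its own profit: π_C = q_C(348 - q_C - (246 - q_C)/2) - 74q_C = (225 - (1/2)q_C)q_C - 74q_C.
The leader's first-order condition 151 - q_C = 0 yields q_C = 151.
Then q_A = (246 - 151)/2 = 95/2.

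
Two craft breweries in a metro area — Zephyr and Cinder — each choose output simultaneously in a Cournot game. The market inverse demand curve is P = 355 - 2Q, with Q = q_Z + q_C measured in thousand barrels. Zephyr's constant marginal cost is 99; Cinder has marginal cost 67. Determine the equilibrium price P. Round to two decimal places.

Zephyr's profit: π_Z = (355 - 2Q)q_Z - (99q_Z). Setting ∂π_Z/∂q_Z = 0: 256 - 4q_Z - 2(q_C) = 0.
Cinder's first-order condition: 288 - 4q_C - 2(q_Z) = 0.
So q_Z = (256 - 2q_C)/4 and q_C = (288 - 2q_Z)/4.
Solving the pair: q_Z = 112/3, q_C = 160/3.
Total output Q = 272/3, so price P = 355 - 2·(272/3) = 521/3.

173.67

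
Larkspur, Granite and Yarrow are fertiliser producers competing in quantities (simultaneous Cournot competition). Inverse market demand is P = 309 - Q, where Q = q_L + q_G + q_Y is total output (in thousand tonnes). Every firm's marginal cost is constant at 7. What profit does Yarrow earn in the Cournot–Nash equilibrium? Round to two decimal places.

Each firm earns π_i = (309 - Q)q_i - 7q_i.
First-order condition (treating rivals' output as given): 302 - 2q_i - Σ_{j≠i} q_j = 0.
By symmetry each firm produces the same amount; substituting Σ_{j≠i} q_j = 2q_i yields q_i = 302/4 = 151/2.
Price P = 309 - 453/2 = 165/2.
Yarrow's profit: (165/2 - 7)·(151/2) = 5700.2500.

5700.25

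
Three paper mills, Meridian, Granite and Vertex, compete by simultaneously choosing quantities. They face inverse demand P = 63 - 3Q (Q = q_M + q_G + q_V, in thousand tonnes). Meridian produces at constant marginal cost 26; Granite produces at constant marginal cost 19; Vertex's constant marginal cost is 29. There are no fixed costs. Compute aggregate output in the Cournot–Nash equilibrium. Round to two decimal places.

Meridian's profit: π_M = (63 - 3Q)q_M - (26q_M). Setting ∂π_M/∂q_M = 0: 37 - 6q_M - 3(q_G + q_V) = 0.
Granite's first-order condition: 44 - 6q_G - 3(q_M + q_V) = 0.
Vertex's profit: π_V = (63 - 3Q)q_V - (29q_V). Setting ∂π_V/∂q_V = 0: 34 - 6q_V - 3(q_M + q_G) = 0.
Adding the 3 conditions: 115 − 6Q − 6Q = 0, i.e. Q = 115/12.
Back-substituting: q_M = (37 − 115/4)/3 = 11/4, q_G = (44 − 115/4)/3 = 61/12, q_V = (34 − 115/4)/3 = 7/4.
Total output Q = 11/4 + 61/12 + 7/4 = 115/12.

9.58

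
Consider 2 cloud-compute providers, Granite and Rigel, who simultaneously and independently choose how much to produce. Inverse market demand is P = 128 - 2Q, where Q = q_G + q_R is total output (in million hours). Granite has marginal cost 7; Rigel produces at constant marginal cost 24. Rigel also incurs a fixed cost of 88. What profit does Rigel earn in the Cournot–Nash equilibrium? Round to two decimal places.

Granite's profit: π_G = (128 - 2Q)q_G - (7q_G). Setting ∂π_G/∂q_G = 0: 121 - 4q_G - 2(q_R) = 0.
Rigel's first-order condition: 104 - 4q_R - 2(q_G) = 0.
Best responses: q_G = (121 - 2q_R)/4, q_R = (104 - 2q_G)/4.
Substituting one into the other gives q_G = 23 and q_R = 29/2.
Price P = 128 - 2·(75/2) = 53.
Rigel's profit: (53 - 24)·(29/2) - 88 = 665/2.

332.50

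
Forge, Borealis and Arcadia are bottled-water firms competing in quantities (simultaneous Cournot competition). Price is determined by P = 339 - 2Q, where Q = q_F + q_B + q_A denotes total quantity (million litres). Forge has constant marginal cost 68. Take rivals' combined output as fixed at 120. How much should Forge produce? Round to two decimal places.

With rivals' combined output fixed at 120, Forge's profit is π_F = (339 - 2·120 - 2q_F)q_F - (68q_F) = (99 - 2q_F)q_F - (68q_F).
∂π_F/∂q_F = 31 - 4q_F = 0, so q_F = 31/4.

7.75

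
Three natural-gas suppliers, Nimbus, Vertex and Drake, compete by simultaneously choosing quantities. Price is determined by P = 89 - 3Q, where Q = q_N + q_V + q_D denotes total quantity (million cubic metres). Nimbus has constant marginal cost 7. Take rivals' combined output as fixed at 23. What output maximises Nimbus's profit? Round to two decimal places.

2.17

With rivals' combined output fixed at 23, Nimbus's profit is π_N = (89 - 3·23 - 3q_N)q_N - (7q_N) = (20 - 3q_N)q_N - (7q_N).
∂π_N/∂q_N = 13 - 6q_N = 0, so q_N = 13/6.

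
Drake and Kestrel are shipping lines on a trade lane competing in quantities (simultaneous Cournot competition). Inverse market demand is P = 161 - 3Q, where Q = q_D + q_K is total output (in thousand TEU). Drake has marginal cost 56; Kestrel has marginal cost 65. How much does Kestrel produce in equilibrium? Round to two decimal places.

Drake's profit: π_D = (161 - 3Q)q_D - (56q_D). Setting ∂π_D/∂q_D = 0: 105 - 6q_D - 3(q_K) = 0.
Kestrel's profit: π_K = (161 - 3Q)q_K - (65q_K). Setting ∂π_K/∂q_K = 0: 96 - 6q_K - 3(q_D) = 0.
Best responses: q_D = (105 - 3q_K)/6, q_K = (96 - 3q_D)/6.
Solving the pair: q_D = 38/3, q_K = 29/3.

9.67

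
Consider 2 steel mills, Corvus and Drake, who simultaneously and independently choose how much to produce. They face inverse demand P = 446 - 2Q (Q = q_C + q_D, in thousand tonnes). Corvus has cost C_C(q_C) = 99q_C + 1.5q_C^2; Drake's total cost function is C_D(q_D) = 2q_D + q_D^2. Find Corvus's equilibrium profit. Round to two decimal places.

Corvus's profit: π_C = (446 - 2Q)q_C - (99q_C + (3/2)q_C²). Setting ∂π_C/∂q_C = 0: 347 - 7q_C - 2(q_D) = 0.
Drake's first-order condition: 444 - 6q_D - 2(q_C) = 0.
So q_C = (347 - 2q_D)/7 and q_D = (444 - 2q_C)/6.
Solving the pair: q_C = 597/19, q_D = 1207/19.
Price P = 446 - 2·(1804/19) = 256.1053.
Corvus's profit: 256.1053·(597/19) - 99·(597/19) - (3/2)(597/19)² = 3455.4889.

3455.49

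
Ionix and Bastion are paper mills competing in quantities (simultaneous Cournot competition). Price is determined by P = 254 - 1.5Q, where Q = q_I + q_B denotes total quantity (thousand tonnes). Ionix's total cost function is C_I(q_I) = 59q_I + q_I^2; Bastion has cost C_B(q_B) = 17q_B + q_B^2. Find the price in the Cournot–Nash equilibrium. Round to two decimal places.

Ionix's profit: π_I = (254 - 1.5Q)q_I - (59q_I + q_I²). Setting ∂π_I/∂q_I = 0: 195 - 5q_I - (3/2)(q_B) = 0.
Bastion's profit: π_B = (254 - 1.5Q)q_B - (17q_B + q_B²). Setting ∂π_B/∂q_B = 0: 237 - 5q_B - (3/2)(q_I) = 0.
Rearranging gives the reaction functions q_I = (195 - (3/2)q_B)/5 and q_B = (237 - (3/2)q_I)/5.
Substituting one into the other gives q_I = 354/13 and q_B = 510/13.
Total output Q = 864/13, so price P = 254 - (3/2)·(864/13) = 154.3077.

154.31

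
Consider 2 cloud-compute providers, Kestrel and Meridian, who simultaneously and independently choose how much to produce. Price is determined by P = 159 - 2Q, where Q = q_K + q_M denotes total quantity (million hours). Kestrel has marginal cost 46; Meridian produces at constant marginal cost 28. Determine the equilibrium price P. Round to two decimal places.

77.67

Kestrel's profit: π_K = (159 - 2Q)q_K - (46q_K). Setting ∂π_K/∂q_K = 0: 113 - 4q_K - 2(q_M) = 0.
Meridian's profit: π_M = (159 - 2Q)q_M - (28q_M). Setting ∂π_M/∂q_M = 0: 131 - 4q_M - 2(q_K) = 0.
So q_K = (113 - 2q_M)/4 and q_M = (131 - 2q_K)/4.
Substituting one into the other gives q_K = 95/6 and q_M = 149/6.
Total output Q = 122/3, so price P = 159 - 2·(122/3) = 233/3.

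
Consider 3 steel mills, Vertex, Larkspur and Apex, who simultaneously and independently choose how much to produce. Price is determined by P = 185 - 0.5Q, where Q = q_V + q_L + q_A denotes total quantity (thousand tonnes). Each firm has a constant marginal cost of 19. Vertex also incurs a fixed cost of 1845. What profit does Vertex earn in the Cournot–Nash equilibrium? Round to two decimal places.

1599.50

A representative firm's profit is π_i = q_i(185 - 0.5Q) - 19q_i.
Setting ∂π_i/∂q_i = 0 with rivals' quantities fixed: 166 - q_i - (1/2)·Σ_{j≠i} q_j = 0.
With identical firms every q_j equals q_i, so Σ_{j≠i} q_j = 2q_i and 166 = 2q_i, giving q_i = 83.
Price P = 185 - (1/2)·249 = 121/2.
Vertex's profit: (121/2 - 19)·83 - 1845 = 1599.5000.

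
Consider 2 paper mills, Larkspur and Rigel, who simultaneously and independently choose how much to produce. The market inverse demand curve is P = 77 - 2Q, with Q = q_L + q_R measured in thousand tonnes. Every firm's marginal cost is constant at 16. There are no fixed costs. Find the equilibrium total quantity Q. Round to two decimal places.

20.33

A representative firm's profit is π_i = q_i(77 - 2Q) - 16q_i.
First-order condition (treating rivals' output as given): 61 - 4q_i - 2q_j = 0.
With identical firms every q_j equals q_i, so q_j = q_i and 61 = 6q_i, giving q_i = 61/6.
Total output Q = 61/6 + 61/6 = 61/3.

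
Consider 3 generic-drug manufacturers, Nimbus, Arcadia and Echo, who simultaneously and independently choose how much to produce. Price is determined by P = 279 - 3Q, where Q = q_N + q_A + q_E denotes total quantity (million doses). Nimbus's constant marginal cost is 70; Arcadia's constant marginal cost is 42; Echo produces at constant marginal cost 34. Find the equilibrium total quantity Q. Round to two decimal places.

Nimbus's profit: π_N = (279 - 3Q)q_N - (70q_N). Setting ∂π_N/∂q_N = 0: 209 - 6q_N - 3(q_A + q_E) = 0.
Arcadia's profit: π_A = (279 - 3Q)q_A - (42q_A). Setting ∂π_A/∂q_A = 0: 237 - 6q_A - 3(q_N + q_E) = 0.
Echo's first-order condition: 245 - 6q_E - 3(q_N + q_A) = 0.
Adding the 3 first-order conditions: 691 − 12Q = 0, so Q = 691/12.
Back-substituting: q_N = (209 − 691/4)/3 = 145/12, q_A = (237 − 691/4)/3 = 257/12, q_E = (245 − 691/4)/3 = 289/12.
Total output Q = 145/12 + 257/12 + 289/12 = 691/12.

57.58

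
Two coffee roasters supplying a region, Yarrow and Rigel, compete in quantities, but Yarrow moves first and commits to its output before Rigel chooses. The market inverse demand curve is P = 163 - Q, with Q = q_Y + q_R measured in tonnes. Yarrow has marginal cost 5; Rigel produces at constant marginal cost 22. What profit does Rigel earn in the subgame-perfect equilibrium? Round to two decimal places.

Solve by backward induction. Given q_Y, the follower Rigel maximises π_R = (163 - q_Y - q_R)q_R - 22q_R.
Follower FOC: 141 - q_Y - 2q_R = 0, so q_R(q_Y) = (141 - q_Y)/2.
Yarrow substitutes q_R(q_Y) into its own profit: π_Y = q_Y(163 - q_Y - (141 - q_Y)/2) - 5q_Y = (185/2 - (1/2)q_Y)q_Y - 5q_Y.
Maximising: ∂π_Y/∂q_Y = 175/2 - q_Y = 0, giving q_Y = 175/2.
Then q_R = (141 - 175/2)/2 = 107/4.
Price P = 163 - 457/4 = 195/4.
Rigel's profit: (195/4 - 22)·(107/4) = 715.5625.

715.56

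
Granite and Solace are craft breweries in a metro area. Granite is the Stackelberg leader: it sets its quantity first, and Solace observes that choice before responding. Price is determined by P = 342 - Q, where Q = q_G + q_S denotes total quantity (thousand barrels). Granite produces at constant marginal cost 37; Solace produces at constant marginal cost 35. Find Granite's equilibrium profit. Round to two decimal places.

11476.13

Solve by backward induction. Given q_G, the follower Solace maximises π_S = (342 - q_G - q_S)q_S - 35q_S.
∂π_S/∂q_S = 307 - q_G - 2q_S = 0 gives the reaction function q_S = (307 - q_G)/2.
Granite substitutes q_S(q_G) into its own profit: π_G = q_G(342 - q_G - (307 - q_G)/2) - 37q_G = (377/2 - (1/2)q_G)q_G - 37q_G.
Maximising: ∂π_G/∂q_G = 303/2 - q_G = 0, giving q_G = 303/2.
Then q_S = (307 - 303/2)/2 = 311/4.
Price P = 342 - 917/4 = 451/4.
Granite's profit: (451/4 - 37)·(303/2) = 11476.1250.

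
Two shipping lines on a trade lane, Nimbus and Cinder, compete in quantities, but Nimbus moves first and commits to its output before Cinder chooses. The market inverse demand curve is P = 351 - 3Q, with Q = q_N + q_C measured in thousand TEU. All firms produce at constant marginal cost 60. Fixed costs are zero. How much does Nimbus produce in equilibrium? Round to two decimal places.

48.50

The follower Cinder best-responds to any q_N: π_C = (351 - 3Q)q_C - 60q_C.
Follower FOC: 291 - 3q_N - 6q_C = 0, so q_C(q_N) = (291 - 3q_N)/6.
The leader anticipates this reaction. Substituting into P = 351 - 3Q gives P = 411/2 - (3/2)q_N, so π_N = (411/2 - (3/2)q_N)q_N - 60q_N.
Leader FOC: 291/2 - 3q_N = 0, so q_N = 97/2.
Then q_C = (291 - 3·(97/2))/6 = 97/4.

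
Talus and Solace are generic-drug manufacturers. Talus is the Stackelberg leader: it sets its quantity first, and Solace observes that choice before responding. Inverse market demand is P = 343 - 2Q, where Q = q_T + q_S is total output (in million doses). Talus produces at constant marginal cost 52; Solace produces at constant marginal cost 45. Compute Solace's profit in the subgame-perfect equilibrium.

The follower Solace best-responds to any q_T: π_S = (343 - 2Q)q_S - 45q_S.
Setting the follower's marginal profit to zero, 298 - 2q_T - 4q_S = 0, i.e. q_S = (298 - 2q_T)/4.
The leader anticipates this reaction. Substituting into P = 343 - 2Q gives P = 194 - q_T, so π_T = (194 - q_T)q_T - 52q_T.
Maximising: ∂π_T/∂q_T = 142 - 2q_T = 0, giving q_T = 71.
Then q_S = (298 - 2·71)/4 = 39.
Price P = 343 - 2·110 = 123.
Solace's profit: (123 - 45)·39 = 3042.

3042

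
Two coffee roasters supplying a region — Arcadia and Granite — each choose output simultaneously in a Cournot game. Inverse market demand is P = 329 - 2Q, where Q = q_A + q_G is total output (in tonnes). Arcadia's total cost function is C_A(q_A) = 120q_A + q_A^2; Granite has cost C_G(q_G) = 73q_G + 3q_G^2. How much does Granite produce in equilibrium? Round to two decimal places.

19.96

Arcadia's profit: π_A = (329 - 2Q)q_A - (120q_A + q_A²). Setting ∂π_A/∂q_A = 0: 209 - 6q_A - 2(q_G) = 0.
Granite's profit: π_G = (329 - 2Q)q_G - (73q_G + 3q_G²). Setting ∂π_G/∂q_G = 0: 256 - 10q_G - 2(q_A) = 0.
Best responses: q_A = (209 - 2q_G)/6, q_G = (256 - 2q_A)/10.
Substituting one into the other gives q_A = 789/28 and q_G = 559/28.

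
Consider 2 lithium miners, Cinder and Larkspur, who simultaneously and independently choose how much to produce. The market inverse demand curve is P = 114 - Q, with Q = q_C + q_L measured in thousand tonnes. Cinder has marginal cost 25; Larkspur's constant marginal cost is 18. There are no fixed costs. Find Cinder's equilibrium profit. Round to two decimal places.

747.11

Cinder's profit: π_C = (114 - Q)q_C - (25q_C). Setting ∂π_C/∂q_C = 0: 89 - 2q_C - (q_L) = 0.
Larkspur's first-order condition: 96 - 2q_L - (q_C) = 0.
Rearranging gives the reaction functions q_C = (89 - q_L)/2 and q_L = (96 - q_C)/2.
Solving the pair: q_C = 82/3, q_L = 103/3.
Price P = 114 - 185/3 = 157/3.
Cinder's profit: (157/3 - 25)·(82/3) = 747.1111.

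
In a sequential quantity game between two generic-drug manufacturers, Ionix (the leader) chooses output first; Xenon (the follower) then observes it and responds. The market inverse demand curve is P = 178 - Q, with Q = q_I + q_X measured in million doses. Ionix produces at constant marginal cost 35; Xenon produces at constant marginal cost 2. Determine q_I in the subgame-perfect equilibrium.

55

The follower Xenon best-responds to any q_I: π_X = (178 - Q)q_X - 2q_X.
Setting the follower's marginal profit to zero, 176 - q_I - 2q_X = 0, i.e. q_X = (176 - q_I)/2.
The leader anticipates this reaction. Substituting into P = 178 - Q gives P = 90 - (1/2)q_I, so π_I = (90 - (1/2)q_I)q_I - 35q_I.
Leader FOC: 55 - q_I = 0, so q_I = 55.
Then q_X = (176 - 55)/2 = 121/2.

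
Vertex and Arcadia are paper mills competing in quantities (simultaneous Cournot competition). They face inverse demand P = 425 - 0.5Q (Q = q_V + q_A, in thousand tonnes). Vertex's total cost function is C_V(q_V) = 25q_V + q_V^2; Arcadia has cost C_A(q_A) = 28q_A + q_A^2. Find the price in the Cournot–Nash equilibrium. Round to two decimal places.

311.14

Vertex's profit: π_V = (425 - 0.5Q)q_V - (25q_V + q_V²). Setting ∂π_V/∂q_V = 0: 400 - 3q_V - (1/2)(q_A) = 0.
Arcadia's profit: π_A = (425 - 0.5Q)q_A - (28q_A + q_A²). Setting ∂π_A/∂q_A = 0: 397 - 3q_A - (1/2)(q_V) = 0.
Rearranging gives the reaction functions q_V = (400 - (1/2)q_A)/3 and q_A = (397 - (1/2)q_V)/3.
Solving the pair: q_V = 114.4571, q_A = 113.2571.
Total output Q = 1594/7, so price P = 425 - (1/2)·(1594/7) = 311.1429.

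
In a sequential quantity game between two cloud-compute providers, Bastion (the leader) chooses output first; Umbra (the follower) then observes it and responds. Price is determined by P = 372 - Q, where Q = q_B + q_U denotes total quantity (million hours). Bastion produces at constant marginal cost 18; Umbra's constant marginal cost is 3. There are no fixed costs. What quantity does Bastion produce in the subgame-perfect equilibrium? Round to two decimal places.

Solve by backward induction. Given q_B, the follower Umbra maximises π_U = (372 - q_B - q_U)q_U - 3q_U.
Follower FOC: 369 - q_B - 2q_U = 0, so q_U(q_B) = (369 - q_B)/2.
Bastion substitutes q_U(q_B) into its own profit: π_B = q_B(372 - q_B - (369 - q_B)/2) - 18q_B = (375/2 - (1/2)q_B)q_B - 18q_B.
Leader FOC: 339/2 - q_B = 0, so q_B = 339/2.
Then q_U = (369 - 339/2)/2 = 399/4.

169.50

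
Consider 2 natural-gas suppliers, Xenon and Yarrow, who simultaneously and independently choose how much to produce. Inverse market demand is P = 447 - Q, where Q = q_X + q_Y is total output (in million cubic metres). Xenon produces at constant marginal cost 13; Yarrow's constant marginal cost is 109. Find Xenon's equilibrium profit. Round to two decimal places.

Xenon's profit: π_X = (447 - Q)q_X - (13q_X). Setting ∂π_X/∂q_X = 0: 434 - 2q_X - (q_Y) = 0.
Yarrow's profit: π_Y = (447 - Q)q_Y - (109q_Y). Setting ∂π_Y/∂q_Y = 0: 338 - 2q_Y - (q_X) = 0.
So q_X = (434 - q_Y)/2 and q_Y = (338 - q_X)/2.
Solving the pair: q_X = 530/3, q_Y = 242/3.
Price P = 447 - 772/3 = 569/3.
Xenon's profit: (569/3 - 13)·(530/3) = 31211.1111.

31211.11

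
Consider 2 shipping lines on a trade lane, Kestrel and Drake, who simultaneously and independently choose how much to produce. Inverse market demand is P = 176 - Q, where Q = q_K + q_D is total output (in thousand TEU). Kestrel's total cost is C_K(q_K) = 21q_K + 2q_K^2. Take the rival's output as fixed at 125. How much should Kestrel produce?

5

With the rival's output fixed at 125, Kestrel's profit is π_K = (176 - 125 - q_K)q_K - (21q_K + 2q_K²) = (51 - q_K)q_K - (21q_K + 2q_K²).
∂π_K/∂q_K = 30 - 6q_K = 0, so q_K = 5.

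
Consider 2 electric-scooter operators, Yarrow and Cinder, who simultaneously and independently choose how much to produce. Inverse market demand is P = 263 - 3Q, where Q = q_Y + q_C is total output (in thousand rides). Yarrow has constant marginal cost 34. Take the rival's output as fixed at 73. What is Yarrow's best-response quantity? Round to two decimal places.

With the rival's output fixed at 73, Yarrow's profit is π_Y = (263 - 3·73 - 3q_Y)q_Y - (34q_Y) = (44 - 3q_Y)q_Y - (34q_Y).
∂π_Y/∂q_Y = 10 - 6q_Y = 0, so q_Y = 5/3.

1.67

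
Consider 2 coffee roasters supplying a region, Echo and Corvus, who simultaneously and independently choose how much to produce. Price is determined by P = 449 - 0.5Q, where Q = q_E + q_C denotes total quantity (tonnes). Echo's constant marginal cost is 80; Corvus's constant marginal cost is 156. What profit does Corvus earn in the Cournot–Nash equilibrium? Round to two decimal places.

10464.22

Echo's profit: π_E = (449 - 0.5Q)q_E - (80q_E). Setting ∂π_E/∂q_E = 0: 369 - q_E - (1/2)(q_C) = 0.
Corvus's profit: π_C = (449 - 0.5Q)q_C - (156q_C). Setting ∂π_C/∂q_C = 0: 293 - q_C - (1/2)(q_E) = 0.
So q_E = (369 - (1/2)q_C) and q_C = (293 - (1/2)q_E).
Substituting one into the other gives q_E = 890/3 and q_C = 434/3.
Price P = 449 - (1/2)·(1324/3) = 685/3.
Corvus's profit: (685/3 - 156)·(434/3) = 10464.2222.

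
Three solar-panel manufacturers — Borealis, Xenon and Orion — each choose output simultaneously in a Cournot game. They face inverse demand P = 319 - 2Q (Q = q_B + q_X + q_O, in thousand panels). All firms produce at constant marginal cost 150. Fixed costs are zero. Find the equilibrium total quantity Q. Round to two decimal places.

Each firm earns π_i = (319 - 2Q)q_i - 150q_i.
Setting ∂π_i/∂q_i = 0 with rivals' quantities fixed: 169 - 4q_i - 2·Σ_{j≠i} q_j = 0.
With identical firms every q_j equals q_i, so Σ_{j≠i} q_j = 2q_i and 169 = 8q_i, giving q_i = 169/8.
Total output Q = 169/8 + 169/8 + 169/8 = 507/8.

63.38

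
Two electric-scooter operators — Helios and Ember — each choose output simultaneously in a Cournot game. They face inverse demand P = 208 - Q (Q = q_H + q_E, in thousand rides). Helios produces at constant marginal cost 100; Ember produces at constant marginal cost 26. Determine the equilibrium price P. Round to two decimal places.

111.33

Helios's profit: π_H = (208 - Q)q_H - (100q_H). Setting ∂π_H/∂q_H = 0: 108 - 2q_H - (q_E) = 0.
Ember's profit: π_E = (208 - Q)q_E - (26q_E). Setting ∂π_E/∂q_E = 0: 182 - 2q_E - (q_H) = 0.
So q_H = (108 - q_E)/2 and q_E = (182 - q_H)/2.
Substituting one into the other gives q_H = 34/3 and q_E = 256/3.
Total output Q = 290/3, so price P = 208 - 290/3 = 334/3.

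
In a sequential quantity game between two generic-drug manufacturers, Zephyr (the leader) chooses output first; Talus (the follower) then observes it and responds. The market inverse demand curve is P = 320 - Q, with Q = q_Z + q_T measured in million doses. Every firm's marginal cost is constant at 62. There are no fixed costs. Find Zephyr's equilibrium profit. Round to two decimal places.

8320.50

The follower Talus best-responds to any q_Z: π_T = (320 - Q)q_T - 62q_T.
Follower FOC: 258 - q_Z - 2q_T = 0, so q_T(q_Z) = (258 - q_Z)/2.
Zephyr substitutes q_T(q_Z) into its own profit: π_Z = q_Z(320 - q_Z - (258 - q_Z)/2) - 62q_Z = (191 - (1/2)q_Z)q_Z - 62q_Z.
Leader FOC: 129 - q_Z = 0, so q_Z = 129.
Then q_T = (258 - 129)/2 = 129/2.
Price P = 320 - 387/2 = 253/2.
Zephyr's profit: (253/2 - 62)·129 = 8320.5000.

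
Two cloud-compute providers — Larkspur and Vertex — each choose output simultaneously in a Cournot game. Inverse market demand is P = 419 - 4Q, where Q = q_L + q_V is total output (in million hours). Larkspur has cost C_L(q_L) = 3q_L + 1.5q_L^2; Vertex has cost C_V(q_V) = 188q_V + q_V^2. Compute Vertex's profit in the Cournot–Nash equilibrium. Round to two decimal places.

Larkspur's profit: π_L = (419 - 4Q)q_L - (3q_L + (3/2)q_L²). Setting ∂π_L/∂q_L = 0: 416 - 11q_L - 4(q_V) = 0.
Vertex's profit: π_V = (419 - 4Q)q_V - (188q_V + q_V²). Setting ∂π_V/∂q_V = 0: 231 - 10q_V - 4(q_L) = 0.
Rearranging gives the reaction functions q_L = (416 - 4q_V)/11 and q_V = (231 - 4q_L)/10.
Solving the pair: q_L = 1618/47, q_V = 877/94.
Price P = 419 - 4·43.7553 = 243.9787.
Vertex's profit: 243.9787·(877/94) - 188·(877/94) - (877/94)² = 435.2246.

435.22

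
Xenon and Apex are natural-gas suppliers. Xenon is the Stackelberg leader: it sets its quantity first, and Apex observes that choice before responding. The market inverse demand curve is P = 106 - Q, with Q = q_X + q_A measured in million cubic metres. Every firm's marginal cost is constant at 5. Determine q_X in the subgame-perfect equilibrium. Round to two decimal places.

Solve by backward induction. Given q_X, the follower Apex maximises π_A = (106 - q_X - q_A)q_A - 5q_A.
∂π_A/∂q_A = 101 - q_X - 2q_A = 0 gives the reaction function q_A = (101 - q_X)/2.
Xenon substitutes q_A(q_X) into its own profit: π_X = q_X(106 - q_X - (101 - q_X)/2) - 5q_X = (111/2 - (1/2)q_X)q_X - 5q_X.
Leader FOC: 101/2 - q_X = 0, so q_X = 101/2.
Then q_A = (101 - 101/2)/2 = 101/4.

50.50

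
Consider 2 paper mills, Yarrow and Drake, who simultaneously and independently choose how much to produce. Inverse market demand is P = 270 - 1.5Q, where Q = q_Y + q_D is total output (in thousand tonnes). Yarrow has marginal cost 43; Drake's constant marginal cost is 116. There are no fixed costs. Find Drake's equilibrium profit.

486

Yarrow's profit: π_Y = (270 - 1.5Q)q_Y - (43q_Y). Setting ∂π_Y/∂q_Y = 0: 227 - 3q_Y - (3/2)(q_D) = 0.
Drake's first-order condition: 154 - 3q_D - (3/2)(q_Y) = 0.
Best responses: q_Y = (227 - (3/2)q_D)/3, q_D = (154 - (3/2)q_Y)/3.
Solving the pair: q_Y = 200/3, q_D = 18.
Price P = 270 - (3/2)·(254/3) = 143.
Drake's profit: (143 - 116)·18 = 486.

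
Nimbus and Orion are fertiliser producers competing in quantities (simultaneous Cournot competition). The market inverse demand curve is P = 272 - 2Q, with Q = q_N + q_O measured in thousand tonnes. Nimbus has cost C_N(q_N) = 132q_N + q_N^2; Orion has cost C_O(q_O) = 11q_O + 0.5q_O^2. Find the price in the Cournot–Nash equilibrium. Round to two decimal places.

159.38

Nimbus's profit: π_N = (272 - 2Q)q_N - (132q_N + q_N²). Setting ∂π_N/∂q_N = 0: 140 - 6q_N - 2(q_O) = 0.
Orion's profit: π_O = (272 - 2Q)q_O - (11q_O + (1/2)q_O²). Setting ∂π_O/∂q_O = 0: 261 - 5q_O - 2(q_N) = 0.
So q_N = (140 - 2q_O)/6 and q_O = (261 - 2q_N)/5.
Solving the pair: q_N = 89/13, q_O = 643/13.
Total output Q = 732/13, so price P = 272 - 2·(732/13) = 159.3846.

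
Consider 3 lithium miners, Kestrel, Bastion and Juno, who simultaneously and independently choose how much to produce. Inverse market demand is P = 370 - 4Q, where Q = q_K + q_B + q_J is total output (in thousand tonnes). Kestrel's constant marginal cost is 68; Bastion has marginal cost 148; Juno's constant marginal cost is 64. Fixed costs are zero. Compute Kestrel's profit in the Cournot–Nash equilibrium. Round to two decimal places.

2232.56

Kestrel's profit: π_K = (370 - 4Q)q_K - (68q_K). Setting ∂π_K/∂q_K = 0: 302 - 8q_K - 4(q_B + q_J) = 0.
Bastion's profit: π_B = (370 - 4Q)q_B - (148q_B). Setting ∂π_B/∂q_B = 0: 222 - 8q_B - 4(q_K + q_J) = 0.
Juno's profit: π_J = (370 - 4Q)q_J - (64q_J). Setting ∂π_J/∂q_J = 0: 306 - 8q_J - 4(q_K + q_B) = 0.
Adding the 3 conditions: 830 − 8Q − 8Q = 0, i.e. Q = 415/8.
Back-substituting: q_K = (302 − 415/2)/4 = 189/8, q_B = (222 − 415/2)/4 = 29/8, q_J = (306 − 415/2)/4 = 197/8.
Price P = 370 - 4·(415/8) = 325/2.
Kestrel's profit: (325/2 - 68)·(189/8) = 2232.5625.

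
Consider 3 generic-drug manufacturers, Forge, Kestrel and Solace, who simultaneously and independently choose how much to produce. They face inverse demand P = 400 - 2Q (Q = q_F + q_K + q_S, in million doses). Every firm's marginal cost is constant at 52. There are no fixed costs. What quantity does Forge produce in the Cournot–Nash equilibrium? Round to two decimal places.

Each firm earns π_i = (400 - 2Q)q_i - 52q_i.
First-order condition (treating rivals' output as given): 348 - 4q_i - 2·Σ_{j≠i} q_j = 0.
By symmetry each firm produces the same amount; substituting Σ_{j≠i} q_j = 2q_i yields q_i = 348/8 = 87/2.

43.50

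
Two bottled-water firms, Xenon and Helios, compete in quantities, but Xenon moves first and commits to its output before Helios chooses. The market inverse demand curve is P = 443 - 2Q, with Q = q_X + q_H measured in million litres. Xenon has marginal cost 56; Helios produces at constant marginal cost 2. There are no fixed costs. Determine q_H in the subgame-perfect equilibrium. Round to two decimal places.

68.63

Solve by backward induction. Given q_X, the follower Helios maximises π_H = (443 - 2q_X - 2q_H)q_H - 2q_H.
Follower FOC: 441 - 2q_X - 4q_H = 0, so q_H(q_X) = (441 - 2q_X)/4.
Xenon substitutes q_H(q_X) into its own profit: π_X = q_X(443 - 2q_X - (441 - 2q_X)/2) - 56q_X = (445/2 - q_X)q_X - 56q_X.
The leader's first-order condition 333/2 - 2q_X = 0 yields q_X = 333/4.
Then q_H = (441 - 2·(333/4))/4 = 549/8.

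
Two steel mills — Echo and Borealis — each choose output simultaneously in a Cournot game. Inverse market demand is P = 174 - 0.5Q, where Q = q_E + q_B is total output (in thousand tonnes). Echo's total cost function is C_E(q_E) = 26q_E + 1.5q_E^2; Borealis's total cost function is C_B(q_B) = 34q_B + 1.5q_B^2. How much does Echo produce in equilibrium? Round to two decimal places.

33.14

Echo's profit: π_E = (174 - 0.5Q)q_E - (26q_E + (3/2)q_E²). Setting ∂π_E/∂q_E = 0: 148 - 4q_E - (1/2)(q_B) = 0.
Borealis's profit: π_B = (174 - 0.5Q)q_B - (34q_B + (3/2)q_B²). Setting ∂π_B/∂q_B = 0: 140 - 4q_B - (1/2)(q_E) = 0.
Best responses: q_E = (148 - (1/2)q_B)/4, q_B = (140 - (1/2)q_E)/4.
Solving the pair: q_E = 232/7, q_B = 216/7.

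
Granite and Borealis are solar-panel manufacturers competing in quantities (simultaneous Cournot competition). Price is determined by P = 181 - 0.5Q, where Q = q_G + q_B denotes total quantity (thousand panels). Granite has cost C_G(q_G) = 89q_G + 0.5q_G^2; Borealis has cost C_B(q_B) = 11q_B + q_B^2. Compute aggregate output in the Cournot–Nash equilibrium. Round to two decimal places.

84.35

Granite's profit: π_G = (181 - 0.5Q)q_G - (89q_G + (1/2)q_G²). Setting ∂π_G/∂q_G = 0: 92 - 2q_G - (1/2)(q_B) = 0.
Borealis's profit: π_B = (181 - 0.5Q)q_B - (11q_B + q_B²). Setting ∂π_B/∂q_B = 0: 170 - 3q_B - (1/2)(q_G) = 0.
Best responses: q_G = (92 - (1/2)q_B)/2, q_B = (170 - (1/2)q_G)/3.
Solving the pair: q_G = 764/23, q_B = 1176/23.
Total output Q = 764/23 + 1176/23 = 1940/23.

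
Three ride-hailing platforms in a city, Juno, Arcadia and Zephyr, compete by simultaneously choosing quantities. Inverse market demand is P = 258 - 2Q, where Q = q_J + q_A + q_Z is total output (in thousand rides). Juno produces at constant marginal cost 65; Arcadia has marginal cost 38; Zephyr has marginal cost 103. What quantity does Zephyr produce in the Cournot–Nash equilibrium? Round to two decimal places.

6.50

Juno's profit: π_J = (258 - 2Q)q_J - (65q_J). Setting ∂π_J/∂q_J = 0: 193 - 4q_J - 2(q_A + q_Z) = 0.
Arcadia's first-order condition: 220 - 4q_A - 2(q_J + q_Z) = 0.
Zephyr's first-order condition: 155 - 4q_Z - 2(q_J + q_A) = 0.
Adding the 3 conditions: 568 − 4Q − 4Q = 0, i.e. Q = 71.
Back-substituting: q_J = (193 − 142)/2 = 51/2, q_A = (220 − 142)/2 = 39, q_Z = (155 − 142)/2 = 13/2.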